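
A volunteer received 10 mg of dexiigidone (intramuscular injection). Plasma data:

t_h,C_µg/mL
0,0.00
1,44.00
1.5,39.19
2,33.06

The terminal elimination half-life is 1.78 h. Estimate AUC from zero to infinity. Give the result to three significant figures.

Trapezoidal AUC_0→2:
  [0→1]: (0.00+44.00)/2 × 1 = 22.0
  [1→1.5]: (44.00+39.19)/2 × 0.5 = 20.7975
  [1.5→2]: (39.19+33.06)/2 × 0.5 = 18.0625
  Sum = 60.86 µg/mL·h
k_e = ln2 / t½ = 0.693147 / 1.78 = 0.3894 h^-1
Extrapolated tail: C_last / k_e = 33.06 / 0.3894 = 84.900
AUC_0→∞ = 60.86 + 84.900 = 145.76 µg/mL·h

AUC = 146 µg/mL·h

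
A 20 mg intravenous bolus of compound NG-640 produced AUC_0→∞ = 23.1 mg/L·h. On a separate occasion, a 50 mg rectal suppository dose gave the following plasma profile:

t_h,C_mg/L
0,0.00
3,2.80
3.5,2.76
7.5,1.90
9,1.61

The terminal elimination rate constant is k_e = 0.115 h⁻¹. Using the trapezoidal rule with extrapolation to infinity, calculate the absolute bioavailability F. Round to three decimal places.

F = 0.546

Trapezoidal AUC_0→9 (rectal suppository):
  [0→3]: (0.00+2.80)/2 × 3 = 4.2
  [3→3.5]: (2.80+2.76)/2 × 0.5 = 1.39
  [3.5→7.5]: (2.76+1.90)/2 × 4 = 9.32
  [7.5→9]: (1.90+1.61)/2 × 1.5 = 2.6325
  Sum = 17.5425 mg/L·h
Tail: C_last/k_e = 1.61/0.115 = 14.000
AUC_0→∞ (rectal suppository) = 17.5425 + 14.000 = 31.5425 mg/L·h
F = (AUC_ev/D_ev)/(AUC_iv/D_iv) = (31.5425/50)/(23.1/20) = 0.63085/1.155 = 0.5462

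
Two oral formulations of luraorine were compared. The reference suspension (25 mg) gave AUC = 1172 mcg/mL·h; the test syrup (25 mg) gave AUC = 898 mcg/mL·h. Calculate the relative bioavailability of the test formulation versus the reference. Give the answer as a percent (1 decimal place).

F_rel = (AUC_test/D_test) / (AUC_ref/D_ref)
      = (898/25) / (1172/25)
      = 35.92 / 46.88 = 0.7662 = 76.62%

F_rel = 76.6%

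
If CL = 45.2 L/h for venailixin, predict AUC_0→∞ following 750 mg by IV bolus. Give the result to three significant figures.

AUC = 16.6 mg/L·h

AUC_0→∞ = Dose_iv / CL
        = 750 / 45.2 = 16.5929 mg/L·h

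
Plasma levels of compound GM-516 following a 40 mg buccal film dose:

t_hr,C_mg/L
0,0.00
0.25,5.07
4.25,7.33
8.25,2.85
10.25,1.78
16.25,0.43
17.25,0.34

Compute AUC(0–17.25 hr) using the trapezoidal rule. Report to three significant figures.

AUC = 57.4 mg/L·hr

Trapezoidal AUC_0→17.25:
  [0→0.25]: (0.00+5.07)/2 × 0.25 = 0.63375
  [0.25→4.25]: (5.07+7.33)/2 × 4 = 24.8
  [4.25→8.25]: (7.33+2.85)/2 × 4 = 20.36
  [8.25→10.25]: (2.85+1.78)/2 × 2 = 4.63
  [10.25→16.25]: (1.78+0.43)/2 × 6 = 6.63
  [16.25→17.25]: (0.43+0.34)/2 × 1 = 0.385
  Sum = 57.43875 mg/L·hr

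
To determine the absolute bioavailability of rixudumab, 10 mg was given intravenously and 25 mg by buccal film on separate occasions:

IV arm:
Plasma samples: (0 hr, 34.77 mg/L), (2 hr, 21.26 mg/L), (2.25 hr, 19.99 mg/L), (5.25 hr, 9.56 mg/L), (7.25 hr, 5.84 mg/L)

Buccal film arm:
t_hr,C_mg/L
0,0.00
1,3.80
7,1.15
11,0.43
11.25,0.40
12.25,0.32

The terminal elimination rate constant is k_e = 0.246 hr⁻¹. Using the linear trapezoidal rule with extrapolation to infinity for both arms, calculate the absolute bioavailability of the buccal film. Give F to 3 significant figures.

F = 0.0599

Trapezoidal AUC_0→7.25 (IV):
  [0→2]: (34.77+21.26)/2 × 2 = 56.03
  [2→2.25]: (21.26+19.99)/2 × 0.25 = 5.15625
  [2.25→5.25]: (19.99+9.56)/2 × 3 = 44.325
  [5.25→7.25]: (9.56+5.84)/2 × 2 = 15.4
  Sum = 120.91125 mg/L·hr
IV tail: 5.84/0.246 = 23.740; AUC_iv,0→∞ = 120.91125 + 23.740 = 144.65125 mg/L·hr
Trapezoidal AUC_0→12.25 (buccal film):
  [0→1]: (0.00+3.80)/2 × 1 = 1.9
  [1→7]: (3.80+1.15)/2 × 6 = 14.85
  [7→11]: (1.15+0.43)/2 × 4 = 3.16
  [11→11.25]: (0.43+0.40)/2 × 0.25 = 0.10375
  [11.25→12.25]: (0.40+0.32)/2 × 1 = 0.36
  Sum = 20.37375 mg/L·hr
buccal film tail: 0.32/0.246 = 1.301; AUC_ev,0→∞ = 20.37375 + 1.301 = 21.67475 mg/L·hr
F = (AUC_ev/D_ev)/(AUC_iv/D_iv) = (21.67475/25)/(144.65125/10) = 0.86699/14.465125 = 0.0599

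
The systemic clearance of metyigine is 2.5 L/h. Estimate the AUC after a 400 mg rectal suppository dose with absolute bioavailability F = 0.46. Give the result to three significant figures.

AUC_0→∞ = F × Dose / CL
        = 0.46 × 400 / 2.5 = 73.6 mg/L·h

AUC = 73.6 mg/L·h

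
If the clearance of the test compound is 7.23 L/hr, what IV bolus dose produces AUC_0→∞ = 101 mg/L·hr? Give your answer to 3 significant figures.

Dose_iv = CL × AUC_0→∞
     = 7.23 × 101 = 730.23 mg

Dose = 730 mg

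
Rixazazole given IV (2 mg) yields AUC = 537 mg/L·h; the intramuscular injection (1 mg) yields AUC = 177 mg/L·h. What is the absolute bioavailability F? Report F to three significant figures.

F = (AUC_ev / D_ev) / (AUC_iv / D_iv)
  = (177/1) / (537/2)
  = 177 / 268.5 = 0.6592

F = 0.659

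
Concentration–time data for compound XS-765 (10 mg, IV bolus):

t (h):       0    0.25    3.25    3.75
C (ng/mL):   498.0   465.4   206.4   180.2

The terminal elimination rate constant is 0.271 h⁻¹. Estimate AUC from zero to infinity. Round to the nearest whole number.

Trapezoidal AUC_0→3.75:
  [0→0.25]: (498.0+465.4)/2 × 0.25 = 120.425
  [0.25→3.25]: (465.4+206.4)/2 × 3 = 1007.7
  [3.25→3.75]: (206.4+180.2)/2 × 0.5 = 96.65
  Sum = 1224.775 ng/mL·h
Extrapolated tail: C_last / k_e = 180.2 / 0.271 = 664.945
AUC_0→∞ = 1224.775 + 664.945 = 1889.72 ng/mL·h

AUC = 1890 ng/mL·h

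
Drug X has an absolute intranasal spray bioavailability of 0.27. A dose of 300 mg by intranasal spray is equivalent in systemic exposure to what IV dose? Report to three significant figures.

D_iv = 81.0 mg

Systemic exposure from an extravascular dose = F × D_ev, so the equivalent IV dose is F × D_ev.
D_iv = F × D_ev = 0.27 × 300 = 81 mg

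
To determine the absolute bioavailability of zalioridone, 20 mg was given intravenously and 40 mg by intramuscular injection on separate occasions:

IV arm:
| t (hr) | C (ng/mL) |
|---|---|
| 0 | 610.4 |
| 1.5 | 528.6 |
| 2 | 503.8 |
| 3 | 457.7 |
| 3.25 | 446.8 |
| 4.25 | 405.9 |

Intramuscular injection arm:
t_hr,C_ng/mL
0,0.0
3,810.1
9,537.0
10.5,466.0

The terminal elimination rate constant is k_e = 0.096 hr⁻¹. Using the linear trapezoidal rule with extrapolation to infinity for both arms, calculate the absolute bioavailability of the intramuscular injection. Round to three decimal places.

Trapezoidal AUC_0→4.25 (IV):
  [0→1.5]: (610.4+528.6)/2 × 1.5 = 854.25
  [1.5→2]: (528.6+503.8)/2 × 0.5 = 258.1
  [2→3]: (503.8+457.7)/2 × 1 = 480.75
  [3→3.25]: (457.7+446.8)/2 × 0.25 = 113.0625
  [3.25→4.25]: (446.8+405.9)/2 × 1 = 426.35
  Sum = 2132.5125 ng/mL·hr
IV tail: 405.9/0.096 = 4228.125; AUC_iv,0→∞ = 2132.5125 + 4228.125 = 6360.6375 ng/mL·hr
Trapezoidal AUC_0→10.5 (intramuscular injection):
  [0→3]: (0.0+810.1)/2 × 3 = 1215.15
  [3→9]: (810.1+537.0)/2 × 6 = 4041.3
  [9→10.5]: (537.0+466.0)/2 × 1.5 = 752.25
  Sum = 6008.7 ng/mL·hr
intramuscular injection tail: 466.0/0.096 = 4854.167; AUC_ev,0→∞ = 6008.7 + 4854.167 = 10862.867 ng/mL·hr
F = (AUC_ev/D_ev)/(AUC_iv/D_iv) = (10862.867/40)/(6360.6375/20) = 271.572/318.032 = 0.8539

F = 0.854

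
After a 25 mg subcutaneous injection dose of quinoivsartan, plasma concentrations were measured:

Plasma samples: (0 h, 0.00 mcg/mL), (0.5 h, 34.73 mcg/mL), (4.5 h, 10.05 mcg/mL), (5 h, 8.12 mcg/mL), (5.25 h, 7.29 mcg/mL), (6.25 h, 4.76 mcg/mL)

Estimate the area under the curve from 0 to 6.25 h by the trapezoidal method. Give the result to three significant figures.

Trapezoidal AUC_0→6.25:
  [0→0.5]: (0.00+34.73)/2 × 0.5 = 8.6825
  [0.5→4.5]: (34.73+10.05)/2 × 4 = 89.56
  [4.5→5]: (10.05+8.12)/2 × 0.5 = 4.5425
  [5→5.25]: (8.12+7.29)/2 × 0.25 = 1.92625
  [5.25→6.25]: (7.29+4.76)/2 × 1 = 6.025
  Sum = 110.73625 mcg/mL·h

AUC = 111 mcg/mL·h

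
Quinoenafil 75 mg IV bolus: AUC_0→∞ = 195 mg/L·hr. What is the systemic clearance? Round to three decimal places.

CL = 0.385 L/hr

CL = Dose_iv / AUC_0→∞
   = 75 / 195 = 0.384615 L/hr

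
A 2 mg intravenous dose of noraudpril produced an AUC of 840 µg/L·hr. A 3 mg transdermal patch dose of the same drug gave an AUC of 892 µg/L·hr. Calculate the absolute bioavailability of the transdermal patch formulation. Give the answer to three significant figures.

F = (AUC_ev / D_ev) / (AUC_iv / D_iv)
  = (892/3) / (840/2)
  = 297.333 / 420 = 0.7079

F = 0.708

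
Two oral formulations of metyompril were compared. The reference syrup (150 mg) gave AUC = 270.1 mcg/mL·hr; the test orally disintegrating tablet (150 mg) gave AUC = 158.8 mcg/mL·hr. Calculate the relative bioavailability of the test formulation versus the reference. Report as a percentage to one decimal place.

F_rel = 58.8%

F_rel = (AUC_test/D_test) / (AUC_ref/D_ref)
      = (158.8/150) / (270.1/150)
      = 1.05867 / 1.80067 = 0.5879 = 58.79%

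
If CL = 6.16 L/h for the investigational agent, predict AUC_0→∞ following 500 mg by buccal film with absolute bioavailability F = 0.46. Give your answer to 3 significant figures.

AUC = 37.3 mg/L·h

AUC_0→∞ = F × Dose / CL
        = 0.46 × 500 / 6.16 = 37.3377 mg/L·h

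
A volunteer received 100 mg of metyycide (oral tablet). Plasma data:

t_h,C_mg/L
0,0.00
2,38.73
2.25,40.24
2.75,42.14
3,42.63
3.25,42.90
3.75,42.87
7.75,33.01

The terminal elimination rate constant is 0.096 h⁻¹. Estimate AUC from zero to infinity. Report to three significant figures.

Trapezoidal AUC_0→7.75:
  [0→2]: (0.00+38.73)/2 × 2 = 38.73
  [2→2.25]: (38.73+40.24)/2 × 0.25 = 9.87125
  [2.25→2.75]: (40.24+42.14)/2 × 0.5 = 20.595
  [2.75→3]: (42.14+42.63)/2 × 0.25 = 10.59625
  [3→3.25]: (42.63+42.90)/2 × 0.25 = 10.69125
  [3.25→3.75]: (42.90+42.87)/2 × 0.5 = 21.4425
  [3.75→7.75]: (42.87+33.01)/2 × 4 = 151.76
  Sum = 263.68625 mg/L·h
Extrapolated tail: C_last / k_e = 33.01 / 0.096 = 343.854
AUC_0→∞ = 263.68625 + 343.854 = 607.54025 mg/L·h

AUC = 608 mg/L·h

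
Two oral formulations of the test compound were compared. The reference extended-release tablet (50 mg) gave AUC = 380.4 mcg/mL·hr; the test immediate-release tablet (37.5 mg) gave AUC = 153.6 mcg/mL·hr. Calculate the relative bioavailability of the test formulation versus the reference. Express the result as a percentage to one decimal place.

F_rel = (AUC_test/D_test) / (AUC_ref/D_ref)
      = (153.6/37.5) / (380.4/50)
      = 4.096 / 7.608 = 0.5384 = 53.84%

F_rel = 53.8%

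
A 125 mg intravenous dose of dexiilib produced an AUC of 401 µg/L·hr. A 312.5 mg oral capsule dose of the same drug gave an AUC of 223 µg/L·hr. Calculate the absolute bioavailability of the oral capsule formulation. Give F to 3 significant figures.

F = (AUC_ev / D_ev) / (AUC_iv / D_iv)
  = (223/312.5) / (401/125)
  = 0.7136 / 3.208 = 0.2224

F = 0.222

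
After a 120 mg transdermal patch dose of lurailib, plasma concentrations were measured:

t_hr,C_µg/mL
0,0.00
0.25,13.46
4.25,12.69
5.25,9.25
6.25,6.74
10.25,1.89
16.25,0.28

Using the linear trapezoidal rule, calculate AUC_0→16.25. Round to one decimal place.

Trapezoidal AUC_0→16.25:
  [0→0.25]: (0.00+13.46)/2 × 0.25 = 1.6825
  [0.25→4.25]: (13.46+12.69)/2 × 4 = 52.3
  [4.25→5.25]: (12.69+9.25)/2 × 1 = 10.97
  [5.25→6.25]: (9.25+6.74)/2 × 1 = 7.995
  [6.25→10.25]: (6.74+1.89)/2 × 4 = 17.26
  [10.25→16.25]: (1.89+0.28)/2 × 6 = 6.51
  Sum = 96.7175 µg/mL·hr

AUC = 96.7 µg/mL·hr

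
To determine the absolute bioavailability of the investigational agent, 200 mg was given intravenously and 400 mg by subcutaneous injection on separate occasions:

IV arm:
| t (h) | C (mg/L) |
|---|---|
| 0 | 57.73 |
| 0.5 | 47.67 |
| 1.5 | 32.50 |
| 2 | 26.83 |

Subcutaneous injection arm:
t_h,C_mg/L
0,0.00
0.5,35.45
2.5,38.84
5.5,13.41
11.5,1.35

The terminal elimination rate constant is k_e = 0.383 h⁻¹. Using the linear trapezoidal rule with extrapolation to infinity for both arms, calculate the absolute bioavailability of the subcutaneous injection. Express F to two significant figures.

F = 0.69

Trapezoidal AUC_0→2 (IV):
  [0→0.5]: (57.73+47.67)/2 × 0.5 = 26.35
  [0.5→1.5]: (47.67+32.50)/2 × 1 = 40.085
  [1.5→2]: (32.50+26.83)/2 × 0.5 = 14.8325
  Sum = 81.2675 mg/L·h
IV tail: 26.83/0.383 = 70.052; AUC_iv,0→∞ = 81.2675 + 70.052 = 151.3195 mg/L·h
Trapezoidal AUC_0→11.5 (subcutaneous injection):
  [0→0.5]: (0.00+35.45)/2 × 0.5 = 8.8625
  [0.5→2.5]: (35.45+38.84)/2 × 2 = 74.29
  [2.5→5.5]: (38.84+13.41)/2 × 3 = 78.375
  [5.5→11.5]: (13.41+1.35)/2 × 6 = 44.28
  Sum = 205.8075 mg/L·h
subcutaneous injection tail: 1.35/0.383 = 3.525; AUC_ev,0→∞ = 205.8075 + 3.525 = 209.3325 mg/L·h
F = (AUC_ev/D_ev)/(AUC_iv/D_iv) = (209.3325/400)/(151.3195/200) = 0.52333125/0.7565975 = 0.6917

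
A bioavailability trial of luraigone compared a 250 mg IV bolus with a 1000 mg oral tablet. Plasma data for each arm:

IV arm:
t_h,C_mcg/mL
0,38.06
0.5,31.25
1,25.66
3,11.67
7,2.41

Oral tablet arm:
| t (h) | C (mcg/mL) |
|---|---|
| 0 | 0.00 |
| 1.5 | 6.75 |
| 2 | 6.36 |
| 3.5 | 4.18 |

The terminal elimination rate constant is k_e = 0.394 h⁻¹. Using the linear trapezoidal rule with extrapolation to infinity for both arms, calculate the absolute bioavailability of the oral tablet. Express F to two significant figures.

F = 0.065

Trapezoidal AUC_0→7 (IV):
  [0→0.5]: (38.06+31.25)/2 × 0.5 = 17.3275
  [0.5→1]: (31.25+25.66)/2 × 0.5 = 14.2275
  [1→3]: (25.66+11.67)/2 × 2 = 37.33
  [3→7]: (11.67+2.41)/2 × 4 = 28.16
  Sum = 97.045 mcg/mL·h
IV tail: 2.41/0.394 = 6.117; AUC_iv,0→∞ = 97.045 + 6.117 = 103.162 mcg/mL·h
Trapezoidal AUC_0→3.5 (oral tablet):
  [0→1.5]: (0.00+6.75)/2 × 1.5 = 5.0625
  [1.5→2]: (6.75+6.36)/2 × 0.5 = 3.2775
  [2→3.5]: (6.36+4.18)/2 × 1.5 = 7.905
  Sum = 16.245 mcg/mL·h
oral tablet tail: 4.18/0.394 = 10.609; AUC_ev,0→∞ = 16.245 + 10.609 = 26.854 mcg/mL·h
F = (AUC_ev/D_ev)/(AUC_iv/D_iv) = (26.854/1000)/(103.162/250) = 0.026854/0.412648 = 0.0651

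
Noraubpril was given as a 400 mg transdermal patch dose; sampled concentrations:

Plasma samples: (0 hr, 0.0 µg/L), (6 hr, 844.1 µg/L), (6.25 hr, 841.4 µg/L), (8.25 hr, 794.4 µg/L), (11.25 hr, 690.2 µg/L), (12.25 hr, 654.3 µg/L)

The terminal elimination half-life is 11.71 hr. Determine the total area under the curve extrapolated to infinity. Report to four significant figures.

AUC = 18330 µg/L·hr

Trapezoidal AUC_0→12.25:
  [0→6]: (0.0+844.1)/2 × 6 = 2532.3
  [6→6.25]: (844.1+841.4)/2 × 0.25 = 210.6875
  [6.25→8.25]: (841.4+794.4)/2 × 2 = 1635.8
  [8.25→11.25]: (794.4+690.2)/2 × 3 = 2226.9
  [11.25→12.25]: (690.2+654.3)/2 × 1 = 672.25
  Sum = 7277.9375 µg/L·hr
k_e = ln2 / t½ = 0.693147 / 11.71 = 0.0592 hr^-1
Extrapolated tail: C_last / k_e = 654.3 / 0.0592 = 11052.365
AUC_0→∞ = 7277.9375 + 11052.365 = 18330.3025 µg/L·hr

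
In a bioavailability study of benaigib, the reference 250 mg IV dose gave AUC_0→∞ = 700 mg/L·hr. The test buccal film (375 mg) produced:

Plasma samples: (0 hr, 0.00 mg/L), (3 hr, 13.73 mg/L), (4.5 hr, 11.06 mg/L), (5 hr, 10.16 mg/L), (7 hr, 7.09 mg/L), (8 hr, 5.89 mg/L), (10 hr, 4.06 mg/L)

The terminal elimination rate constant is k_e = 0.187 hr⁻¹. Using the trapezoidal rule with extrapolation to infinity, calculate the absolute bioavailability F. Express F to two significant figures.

F = 0.095

Trapezoidal AUC_0→10 (buccal film):
  [0→3]: (0.00+13.73)/2 × 3 = 20.595
  [3→4.5]: (13.73+11.06)/2 × 1.5 = 18.5925
  [4.5→5]: (11.06+10.16)/2 × 0.5 = 5.305
  [5→7]: (10.16+7.09)/2 × 2 = 17.25
  [7→8]: (7.09+5.89)/2 × 1 = 6.49
  [8→10]: (5.89+4.06)/2 × 2 = 9.95
  Sum = 78.1825 mg/L·hr
Tail: C_last/k_e = 4.06/0.187 = 21.711
AUC_0→∞ (buccal film) = 78.1825 + 21.711 = 99.8935 mg/L·hr
F = (AUC_ev/D_ev)/(AUC_iv/D_iv) = (99.8935/375)/(700/250) = 0.266383/2.8 = 0.0951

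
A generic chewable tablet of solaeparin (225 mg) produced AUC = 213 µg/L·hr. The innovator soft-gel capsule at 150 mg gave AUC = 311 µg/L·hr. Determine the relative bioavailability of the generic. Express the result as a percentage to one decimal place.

F_rel = (AUC_test/D_test) / (AUC_ref/D_ref)
      = (213/225) / (311/150)
      = 0.946667 / 2.07333 = 0.4566 = 45.66%

F_rel = 45.7%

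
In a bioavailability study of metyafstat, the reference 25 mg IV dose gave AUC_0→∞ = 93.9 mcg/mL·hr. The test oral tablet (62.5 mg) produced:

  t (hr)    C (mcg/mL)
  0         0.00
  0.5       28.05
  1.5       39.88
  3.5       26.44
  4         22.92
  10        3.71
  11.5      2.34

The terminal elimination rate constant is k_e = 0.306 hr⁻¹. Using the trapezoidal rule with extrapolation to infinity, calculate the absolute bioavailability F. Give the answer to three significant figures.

Trapezoidal AUC_0→11.5 (oral tablet):
  [0→0.5]: (0.00+28.05)/2 × 0.5 = 7.0125
  [0.5→1.5]: (28.05+39.88)/2 × 1 = 33.965
  [1.5→3.5]: (39.88+26.44)/2 × 2 = 66.32
  [3.5→4]: (26.44+22.92)/2 × 0.5 = 12.34
  [4→10]: (22.92+3.71)/2 × 6 = 79.89
  [10→11.5]: (3.71+2.34)/2 × 1.5 = 4.5375
  Sum = 204.065 mcg/mL·hr
Tail: C_last/k_e = 2.34/0.306 = 7.647
AUC_0→∞ (oral tablet) = 204.065 + 7.647 = 211.712 mcg/mL·hr
F = (AUC_ev/D_ev)/(AUC_iv/D_iv) = (211.712/62.5)/(93.9/25) = 3.387392/3.756 = 0.9019

F = 0.902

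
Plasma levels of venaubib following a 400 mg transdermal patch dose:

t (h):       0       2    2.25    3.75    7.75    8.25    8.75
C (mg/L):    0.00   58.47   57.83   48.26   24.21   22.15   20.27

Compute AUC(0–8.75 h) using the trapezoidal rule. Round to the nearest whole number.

Trapezoidal AUC_0→8.75:
  [0→2]: (0.00+58.47)/2 × 2 = 58.47
  [2→2.25]: (58.47+57.83)/2 × 0.25 = 14.5375
  [2.25→3.75]: (57.83+48.26)/2 × 1.5 = 79.5675
  [3.75→7.75]: (48.26+24.21)/2 × 4 = 144.94
  [7.75→8.25]: (24.21+22.15)/2 × 0.5 = 11.59
  [8.25→8.75]: (22.15+20.27)/2 × 0.5 = 10.605
  Sum = 319.71 mg/L·h

AUC = 320 mg/L·h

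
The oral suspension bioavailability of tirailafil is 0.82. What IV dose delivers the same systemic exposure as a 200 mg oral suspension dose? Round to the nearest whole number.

D_iv = 164 mg

Systemic exposure from an extravascular dose = F × D_ev, so the equivalent IV dose is F × D_ev.
D_iv = F × D_ev = 0.82 × 200 = 164 mg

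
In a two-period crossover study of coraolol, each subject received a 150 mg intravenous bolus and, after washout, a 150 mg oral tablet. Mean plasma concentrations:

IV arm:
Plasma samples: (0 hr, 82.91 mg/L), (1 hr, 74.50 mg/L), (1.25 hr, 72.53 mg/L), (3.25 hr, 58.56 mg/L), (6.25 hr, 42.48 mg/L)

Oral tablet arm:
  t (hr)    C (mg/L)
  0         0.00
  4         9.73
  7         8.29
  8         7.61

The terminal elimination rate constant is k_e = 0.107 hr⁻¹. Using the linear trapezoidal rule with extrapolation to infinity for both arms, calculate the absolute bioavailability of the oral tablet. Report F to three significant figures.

Trapezoidal AUC_0→6.25 (IV):
  [0→1]: (82.91+74.50)/2 × 1 = 78.705
  [1→1.25]: (74.50+72.53)/2 × 0.25 = 18.37875
  [1.25→3.25]: (72.53+58.56)/2 × 2 = 131.09
  [3.25→6.25]: (58.56+42.48)/2 × 3 = 151.56
  Sum = 379.73375 mg/L·hr
IV tail: 42.48/0.107 = 397.009; AUC_iv,0→∞ = 379.73375 + 397.009 = 776.74275 mg/L·hr
Trapezoidal AUC_0→8 (oral tablet):
  [0→4]: (0.00+9.73)/2 × 4 = 19.46
  [4→7]: (9.73+8.29)/2 × 3 = 27.03
  [7→8]: (8.29+7.61)/2 × 1 = 7.95
  Sum = 54.44 mg/L·hr
oral tablet tail: 7.61/0.107 = 71.121; AUC_ev,0→∞ = 54.44 + 71.121 = 125.561 mg/L·hr
F = (AUC_ev/D_ev)/(AUC_iv/D_iv) = (125.561/150)/(776.74275/150) = 0.837073/5.178285 = 0.1617

F = 0.162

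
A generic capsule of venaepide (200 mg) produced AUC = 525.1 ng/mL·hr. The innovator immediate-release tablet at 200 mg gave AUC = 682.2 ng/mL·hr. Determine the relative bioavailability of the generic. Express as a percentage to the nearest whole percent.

F_rel = (AUC_test/D_test) / (AUC_ref/D_ref)
      = (525.1/200) / (682.2/200)
      = 2.6255 / 3.411 = 0.7697 = 76.97%

F_rel = 77%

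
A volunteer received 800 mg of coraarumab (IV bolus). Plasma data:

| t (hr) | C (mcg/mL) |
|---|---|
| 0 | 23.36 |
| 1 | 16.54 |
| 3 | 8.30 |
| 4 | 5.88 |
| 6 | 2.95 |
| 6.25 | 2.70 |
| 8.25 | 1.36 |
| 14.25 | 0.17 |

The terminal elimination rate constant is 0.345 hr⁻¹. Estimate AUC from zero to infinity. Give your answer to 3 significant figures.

Trapezoidal AUC_0→14.25:
  [0→1]: (23.36+16.54)/2 × 1 = 19.95
  [1→3]: (16.54+8.30)/2 × 2 = 24.84
  [3→4]: (8.30+5.88)/2 × 1 = 7.09
  [4→6]: (5.88+2.95)/2 × 2 = 8.83
  [6→6.25]: (2.95+2.70)/2 × 0.25 = 0.70625
  [6.25→8.25]: (2.70+1.36)/2 × 2 = 4.06
  [8.25→14.25]: (1.36+0.17)/2 × 6 = 4.59
  Sum = 70.06625 mcg/mL·hr
Extrapolated tail: C_last / k_e = 0.17 / 0.345 = 0.493
AUC_0→∞ = 70.06625 + 0.493 = 70.55925 mcg/mL·hr

AUC = 70.6 mcg/mL·hr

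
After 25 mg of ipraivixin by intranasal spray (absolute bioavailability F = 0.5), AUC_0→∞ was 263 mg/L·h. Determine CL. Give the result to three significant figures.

CL = 0.0475 L/h

CL = F × Dose / AUC_0→∞
   = 0.5 × 25 / 263 = 0.0475285 L/h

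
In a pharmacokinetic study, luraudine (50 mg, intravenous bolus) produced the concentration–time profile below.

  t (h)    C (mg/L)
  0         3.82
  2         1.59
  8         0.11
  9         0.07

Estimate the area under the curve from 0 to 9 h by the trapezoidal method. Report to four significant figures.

AUC = 10.60 mg/L·h

Trapezoidal AUC_0→9:
  [0→2]: (3.82+1.59)/2 × 2 = 5.41
  [2→8]: (1.59+0.11)/2 × 6 = 5.1
  [8→9]: (0.11+0.07)/2 × 1 = 0.09
  Sum = 10.6 mg/L·h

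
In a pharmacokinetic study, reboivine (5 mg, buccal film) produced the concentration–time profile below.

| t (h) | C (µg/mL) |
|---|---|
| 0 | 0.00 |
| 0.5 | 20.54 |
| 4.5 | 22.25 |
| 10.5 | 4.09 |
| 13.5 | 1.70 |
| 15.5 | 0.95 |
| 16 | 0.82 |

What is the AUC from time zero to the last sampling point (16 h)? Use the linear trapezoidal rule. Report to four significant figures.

AUC = 181.5 µg/mL·h

Trapezoidal AUC_0→16:
  [0→0.5]: (0.00+20.54)/2 × 0.5 = 5.135
  [0.5→4.5]: (20.54+22.25)/2 × 4 = 85.58
  [4.5→10.5]: (22.25+4.09)/2 × 6 = 79.02
  [10.5→13.5]: (4.09+1.70)/2 × 3 = 8.685
  [13.5→15.5]: (1.70+0.95)/2 × 2 = 2.65
  [15.5→16]: (0.95+0.82)/2 × 0.5 = 0.4425
  Sum = 181.5125 µg/mL·h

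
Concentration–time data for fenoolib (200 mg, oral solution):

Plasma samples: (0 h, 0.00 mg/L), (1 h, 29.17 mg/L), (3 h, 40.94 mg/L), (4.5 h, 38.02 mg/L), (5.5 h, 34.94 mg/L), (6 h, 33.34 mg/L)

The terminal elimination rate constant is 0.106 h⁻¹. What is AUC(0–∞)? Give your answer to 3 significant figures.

AUC = 512 mg/L·h

Trapezoidal AUC_0→6:
  [0→1]: (0.00+29.17)/2 × 1 = 14.585
  [1→3]: (29.17+40.94)/2 × 2 = 70.11
  [3→4.5]: (40.94+38.02)/2 × 1.5 = 59.22
  [4.5→5.5]: (38.02+34.94)/2 × 1 = 36.48
  [5.5→6]: (34.94+33.34)/2 × 0.5 = 17.07
  Sum = 197.465 mg/L·h
Extrapolated tail: C_last / k_e = 33.34 / 0.106 = 314.528
AUC_0→∞ = 197.465 + 314.528 = 511.993 mg/L·h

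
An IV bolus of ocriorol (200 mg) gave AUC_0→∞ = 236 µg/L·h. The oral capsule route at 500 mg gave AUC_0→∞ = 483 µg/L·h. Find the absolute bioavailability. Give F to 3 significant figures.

F = 0.819

F = (AUC_ev / D_ev) / (AUC_iv / D_iv)
  = (483/500) / (236/200)
  = 0.966 / 1.18 = 0.8186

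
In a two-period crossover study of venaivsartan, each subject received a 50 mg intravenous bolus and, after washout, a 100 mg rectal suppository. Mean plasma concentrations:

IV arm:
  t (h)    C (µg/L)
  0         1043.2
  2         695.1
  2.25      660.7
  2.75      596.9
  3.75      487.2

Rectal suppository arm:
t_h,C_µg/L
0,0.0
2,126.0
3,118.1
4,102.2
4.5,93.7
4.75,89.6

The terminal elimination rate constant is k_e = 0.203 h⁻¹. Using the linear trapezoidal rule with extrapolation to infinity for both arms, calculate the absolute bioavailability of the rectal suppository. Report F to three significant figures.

Trapezoidal AUC_0→3.75 (IV):
  [0→2]: (1043.2+695.1)/2 × 2 = 1738.3
  [2→2.25]: (695.1+660.7)/2 × 0.25 = 169.475
  [2.25→2.75]: (660.7+596.9)/2 × 0.5 = 314.4
  [2.75→3.75]: (596.9+487.2)/2 × 1 = 542.05
  Sum = 2764.225 µg/L·h
IV tail: 487.2/0.203 = 2400.000; AUC_iv,0→∞ = 2764.225 + 2400.000 = 5164.225 µg/L·h
Trapezoidal AUC_0→4.75 (rectal suppository):
  [0→2]: (0.0+126.0)/2 × 2 = 126.0
  [2→3]: (126.0+118.1)/2 × 1 = 122.05
  [3→4]: (118.1+102.2)/2 × 1 = 110.15
  [4→4.5]: (102.2+93.7)/2 × 0.5 = 48.975
  [4.5→4.75]: (93.7+89.6)/2 × 0.25 = 22.9125
  Sum = 430.0875 µg/L·h
rectal suppository tail: 89.6/0.203 = 441.379; AUC_ev,0→∞ = 430.0875 + 441.379 = 871.4665 µg/L·h
F = (AUC_ev/D_ev)/(AUC_iv/D_iv) = (871.4665/100)/(5164.225/50) = 8.714665/103.2845 = 0.0844

F = 0.0844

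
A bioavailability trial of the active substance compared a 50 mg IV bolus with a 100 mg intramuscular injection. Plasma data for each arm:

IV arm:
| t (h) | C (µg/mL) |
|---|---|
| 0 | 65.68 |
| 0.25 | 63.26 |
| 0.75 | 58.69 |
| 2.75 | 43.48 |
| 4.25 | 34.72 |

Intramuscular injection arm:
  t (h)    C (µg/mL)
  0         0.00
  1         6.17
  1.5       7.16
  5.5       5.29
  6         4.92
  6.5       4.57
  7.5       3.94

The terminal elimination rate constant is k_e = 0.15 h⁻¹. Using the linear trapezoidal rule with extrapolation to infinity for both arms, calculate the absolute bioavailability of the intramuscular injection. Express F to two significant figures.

Trapezoidal AUC_0→4.25 (IV):
  [0→0.25]: (65.68+63.26)/2 × 0.25 = 16.1175
  [0.25→0.75]: (63.26+58.69)/2 × 0.5 = 30.4875
  [0.75→2.75]: (58.69+43.48)/2 × 2 = 102.17
  [2.75→4.25]: (43.48+34.72)/2 × 1.5 = 58.65
  Sum = 207.425 µg/mL·h
IV tail: 34.72/0.15 = 231.467; AUC_iv,0→∞ = 207.425 + 231.467 = 438.892 µg/mL·h
Trapezoidal AUC_0→7.5 (intramuscular injection):
  [0→1]: (0.00+6.17)/2 × 1 = 3.085
  [1→1.5]: (6.17+7.16)/2 × 0.5 = 3.3325
  [1.5→5.5]: (7.16+5.29)/2 × 4 = 24.9
  [5.5→6]: (5.29+4.92)/2 × 0.5 = 2.5525
  [6→6.5]: (4.92+4.57)/2 × 0.5 = 2.3725
  [6.5→7.5]: (4.57+3.94)/2 × 1 = 4.255
  Sum = 40.4975 µg/mL·h
intramuscular injection tail: 3.94/0.15 = 26.267; AUC_ev,0→∞ = 40.4975 + 26.267 = 66.7645 µg/mL·h
F = (AUC_ev/D_ev)/(AUC_iv/D_iv) = (66.7645/100)/(438.892/50) = 0.667645/8.77784 = 0.0761

F = 0.076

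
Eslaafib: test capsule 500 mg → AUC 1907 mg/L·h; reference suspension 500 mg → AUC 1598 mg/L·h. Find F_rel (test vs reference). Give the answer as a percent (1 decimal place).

F_rel = 119.3%

F_rel = (AUC_test/D_test) / (AUC_ref/D_ref)
      = (1907/500) / (1598/500)
      = 3.814 / 3.196 = 1.1934 = 119.34%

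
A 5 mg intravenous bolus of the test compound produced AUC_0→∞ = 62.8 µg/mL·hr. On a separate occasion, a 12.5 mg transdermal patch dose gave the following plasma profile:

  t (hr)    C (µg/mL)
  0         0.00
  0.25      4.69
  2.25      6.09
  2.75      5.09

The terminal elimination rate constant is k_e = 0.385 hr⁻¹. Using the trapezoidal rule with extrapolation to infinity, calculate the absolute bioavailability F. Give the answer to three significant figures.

Trapezoidal AUC_0→2.75 (transdermal patch):
  [0→0.25]: (0.00+4.69)/2 × 0.25 = 0.58625
  [0.25→2.25]: (4.69+6.09)/2 × 2 = 10.78
  [2.25→2.75]: (6.09+5.09)/2 × 0.5 = 2.795
  Sum = 14.16125 µg/mL·hr
Tail: C_last/k_e = 5.09/0.385 = 13.221
AUC_0→∞ (transdermal patch) = 14.16125 + 13.221 = 27.38225 µg/mL·hr
F = (AUC_ev/D_ev)/(AUC_iv/D_iv) = (27.38225/12.5)/(62.8/5) = 2.19058/12.56 = 0.1744

F = 0.174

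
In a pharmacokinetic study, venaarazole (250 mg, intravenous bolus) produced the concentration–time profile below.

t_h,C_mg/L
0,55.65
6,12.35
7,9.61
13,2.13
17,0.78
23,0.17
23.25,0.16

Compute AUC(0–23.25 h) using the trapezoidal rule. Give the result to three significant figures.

AUC = 259 mg/L·h

Trapezoidal AUC_0→23.25:
  [0→6]: (55.65+12.35)/2 × 6 = 204.0
  [6→7]: (12.35+9.61)/2 × 1 = 10.98
  [7→13]: (9.61+2.13)/2 × 6 = 35.22
  [13→17]: (2.13+0.78)/2 × 4 = 5.82
  [17→23]: (0.78+0.17)/2 × 6 = 2.85
  [23→23.25]: (0.17+0.16)/2 × 0.25 = 0.04125
  Sum = 258.91125 mg/L·h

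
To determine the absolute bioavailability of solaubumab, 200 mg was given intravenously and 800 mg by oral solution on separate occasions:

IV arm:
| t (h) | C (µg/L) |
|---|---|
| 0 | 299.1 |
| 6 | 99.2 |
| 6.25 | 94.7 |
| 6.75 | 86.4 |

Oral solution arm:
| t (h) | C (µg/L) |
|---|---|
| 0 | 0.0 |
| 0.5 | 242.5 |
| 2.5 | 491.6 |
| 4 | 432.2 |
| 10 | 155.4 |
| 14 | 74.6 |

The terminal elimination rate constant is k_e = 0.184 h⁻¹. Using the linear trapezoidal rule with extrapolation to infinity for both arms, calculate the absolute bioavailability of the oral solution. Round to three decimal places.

F = 0.593

Trapezoidal AUC_0→6.75 (IV):
  [0→6]: (299.1+99.2)/2 × 6 = 1194.9
  [6→6.25]: (99.2+94.7)/2 × 0.25 = 24.2375
  [6.25→6.75]: (94.7+86.4)/2 × 0.5 = 45.275
  Sum = 1264.4125 µg/L·h
IV tail: 86.4/0.184 = 469.565; AUC_iv,0→∞ = 1264.4125 + 469.565 = 1733.9775 µg/L·h
Trapezoidal AUC_0→14 (oral solution):
  [0→0.5]: (0.0+242.5)/2 × 0.5 = 60.625
  [0.5→2.5]: (242.5+491.6)/2 × 2 = 734.1
  [2.5→4]: (491.6+432.2)/2 × 1.5 = 692.85
  [4→10]: (432.2+155.4)/2 × 6 = 1762.8
  [10→14]: (155.4+74.6)/2 × 4 = 460.0
  Sum = 3710.375 µg/L·h
oral solution tail: 74.6/0.184 = 405.435; AUC_ev,0→∞ = 3710.375 + 405.435 = 4115.81 µg/L·h
F = (AUC_ev/D_ev)/(AUC_iv/D_iv) = (4115.81/800)/(1733.9775/200) = 5.1447625/8.6698875 = 0.5934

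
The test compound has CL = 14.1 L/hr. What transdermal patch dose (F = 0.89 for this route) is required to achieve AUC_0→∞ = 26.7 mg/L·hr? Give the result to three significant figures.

Dose = 423 mg

Dose = CL × AUC_0→∞ / F
     = 14.1 × 26.7 / 0.89 = 423 mg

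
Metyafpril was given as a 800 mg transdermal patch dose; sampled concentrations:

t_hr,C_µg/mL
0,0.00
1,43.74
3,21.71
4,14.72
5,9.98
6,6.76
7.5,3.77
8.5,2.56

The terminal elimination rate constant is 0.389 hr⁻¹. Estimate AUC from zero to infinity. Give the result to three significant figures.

AUC = 144 µg/mL·hr

Trapezoidal AUC_0→8.5:
  [0→1]: (0.00+43.74)/2 × 1 = 21.87
  [1→3]: (43.74+21.71)/2 × 2 = 65.45
  [3→4]: (21.71+14.72)/2 × 1 = 18.215
  [4→5]: (14.72+9.98)/2 × 1 = 12.35
  [5→6]: (9.98+6.76)/2 × 1 = 8.37
  [6→7.5]: (6.76+3.77)/2 × 1.5 = 7.8975
  [7.5→8.5]: (3.77+2.56)/2 × 1 = 3.165
  Sum = 137.3175 µg/mL·hr
Extrapolated tail: C_last / k_e = 2.56 / 0.389 = 6.581
AUC_0→∞ = 137.3175 + 6.581 = 143.8985 µg/mL·hr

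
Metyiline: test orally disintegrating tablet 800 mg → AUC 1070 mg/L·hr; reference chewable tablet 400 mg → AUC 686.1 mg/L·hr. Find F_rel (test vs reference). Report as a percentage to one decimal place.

F_rel = 78.0%

F_rel = (AUC_test/D_test) / (AUC_ref/D_ref)
      = (1070/800) / (686.1/400)
      = 1.3375 / 1.71525 = 0.7798 = 77.98%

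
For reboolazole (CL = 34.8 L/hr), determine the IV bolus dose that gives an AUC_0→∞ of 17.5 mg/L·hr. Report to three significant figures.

Dose = 609 mg

Dose_iv = CL × AUC_0→∞
     = 34.8 × 17.5 = 609 mg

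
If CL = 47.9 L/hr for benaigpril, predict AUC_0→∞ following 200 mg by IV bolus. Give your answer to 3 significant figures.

AUC_0→∞ = Dose_iv / CL
        = 200 / 47.9 = 4.17537 mg/L·hr

AUC = 4.18 mg/L·hr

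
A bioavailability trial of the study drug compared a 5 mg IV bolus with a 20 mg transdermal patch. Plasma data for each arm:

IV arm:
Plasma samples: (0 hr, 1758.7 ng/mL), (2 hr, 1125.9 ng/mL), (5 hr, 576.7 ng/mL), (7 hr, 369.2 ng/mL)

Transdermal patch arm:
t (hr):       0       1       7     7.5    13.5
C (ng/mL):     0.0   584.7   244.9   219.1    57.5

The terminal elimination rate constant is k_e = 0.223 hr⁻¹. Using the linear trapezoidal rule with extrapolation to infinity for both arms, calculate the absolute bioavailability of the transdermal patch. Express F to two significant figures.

Trapezoidal AUC_0→7 (IV):
  [0→2]: (1758.7+1125.9)/2 × 2 = 2884.6
  [2→5]: (1125.9+576.7)/2 × 3 = 2553.9
  [5→7]: (576.7+369.2)/2 × 2 = 945.9
  Sum = 6384.4 ng/mL·hr
IV tail: 369.2/0.223 = 1655.605; AUC_iv,0→∞ = 6384.4 + 1655.605 = 8040.005 ng/mL·hr
Trapezoidal AUC_0→13.5 (transdermal patch):
  [0→1]: (0.0+584.7)/2 × 1 = 292.35
  [1→7]: (584.7+244.9)/2 × 6 = 2488.8
  [7→7.5]: (244.9+219.1)/2 × 0.5 = 116.0
  [7.5→13.5]: (219.1+57.5)/2 × 6 = 829.8
  Sum = 3726.95 ng/mL·hr
transdermal patch tail: 57.5/0.223 = 257.848; AUC_ev,0→∞ = 3726.95 + 257.848 = 3984.798 ng/mL·hr
F = (AUC_ev/D_ev)/(AUC_iv/D_iv) = (3984.798/20)/(8040.005/5) = 199.2399/1608.001 = 0.1239

F = 0.12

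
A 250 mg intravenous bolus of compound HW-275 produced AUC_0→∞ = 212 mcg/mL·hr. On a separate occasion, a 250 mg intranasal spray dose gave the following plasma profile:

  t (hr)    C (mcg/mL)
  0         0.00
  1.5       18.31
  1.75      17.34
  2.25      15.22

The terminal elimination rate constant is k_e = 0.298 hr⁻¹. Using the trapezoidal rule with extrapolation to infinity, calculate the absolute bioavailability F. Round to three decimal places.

Trapezoidal AUC_0→2.25 (intranasal spray):
  [0→1.5]: (0.00+18.31)/2 × 1.5 = 13.7325
  [1.5→1.75]: (18.31+17.34)/2 × 0.25 = 4.45625
  [1.75→2.25]: (17.34+15.22)/2 × 0.5 = 8.14
  Sum = 26.32875 mcg/mL·hr
Tail: C_last/k_e = 15.22/0.298 = 51.074
AUC_0→∞ (intranasal spray) = 26.32875 + 51.074 = 77.40275 mcg/mL·hr
F = (AUC_ev/D_ev)/(AUC_iv/D_iv) = (77.40275/250)/(212/250) = 0.309611/0.848 = 0.3651

F = 0.365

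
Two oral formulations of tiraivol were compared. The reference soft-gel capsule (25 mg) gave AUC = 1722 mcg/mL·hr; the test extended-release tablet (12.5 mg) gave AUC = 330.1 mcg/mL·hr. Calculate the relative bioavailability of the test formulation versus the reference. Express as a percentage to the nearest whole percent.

F_rel = 38%

F_rel = (AUC_test/D_test) / (AUC_ref/D_ref)
      = (330.1/12.5) / (1722/25)
      = 26.408 / 68.88 = 0.3834 = 38.34%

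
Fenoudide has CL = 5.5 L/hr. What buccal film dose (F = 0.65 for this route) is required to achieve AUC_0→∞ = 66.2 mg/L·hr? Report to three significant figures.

Dose = CL × AUC_0→∞ / F
     = 5.5 × 66.2 / 0.65 = 560.154 mg

Dose = 560 mg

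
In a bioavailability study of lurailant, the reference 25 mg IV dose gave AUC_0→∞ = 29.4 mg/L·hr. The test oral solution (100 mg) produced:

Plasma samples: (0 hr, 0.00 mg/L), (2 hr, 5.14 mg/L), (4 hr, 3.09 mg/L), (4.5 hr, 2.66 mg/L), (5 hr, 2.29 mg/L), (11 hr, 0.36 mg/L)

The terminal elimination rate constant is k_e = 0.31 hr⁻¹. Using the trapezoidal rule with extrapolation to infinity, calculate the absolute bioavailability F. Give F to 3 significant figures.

F = 0.214

Trapezoidal AUC_0→11 (oral solution):
  [0→2]: (0.00+5.14)/2 × 2 = 5.14
  [2→4]: (5.14+3.09)/2 × 2 = 8.23
  [4→4.5]: (3.09+2.66)/2 × 0.5 = 1.4375
  [4.5→5]: (2.66+2.29)/2 × 0.5 = 1.2375
  [5→11]: (2.29+0.36)/2 × 6 = 7.95
  Sum = 23.995 mg/L·hr
Tail: C_last/k_e = 0.36/0.31 = 1.161
AUC_0→∞ (oral solution) = 23.995 + 1.161 = 25.156 mg/L·hr
F = (AUC_ev/D_ev)/(AUC_iv/D_iv) = (25.156/100)/(29.4/25) = 0.25156/1.176 = 0.2139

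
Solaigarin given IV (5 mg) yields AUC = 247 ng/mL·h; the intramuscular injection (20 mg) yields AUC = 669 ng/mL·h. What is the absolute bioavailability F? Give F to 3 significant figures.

F = 0.677

F = (AUC_ev / D_ev) / (AUC_iv / D_iv)
  = (669/20) / (247/5)
  = 33.45 / 49.4 = 0.6771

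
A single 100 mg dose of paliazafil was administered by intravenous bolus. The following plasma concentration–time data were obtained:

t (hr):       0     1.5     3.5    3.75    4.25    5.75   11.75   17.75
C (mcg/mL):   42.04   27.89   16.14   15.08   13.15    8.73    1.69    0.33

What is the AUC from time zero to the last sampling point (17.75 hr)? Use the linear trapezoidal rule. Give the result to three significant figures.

Trapezoidal AUC_0→17.75:
  [0→1.5]: (42.04+27.89)/2 × 1.5 = 52.4475
  [1.5→3.5]: (27.89+16.14)/2 × 2 = 44.03
  [3.5→3.75]: (16.14+15.08)/2 × 0.25 = 3.9025
  [3.75→4.25]: (15.08+13.15)/2 × 0.5 = 7.0575
  [4.25→5.75]: (13.15+8.73)/2 × 1.5 = 16.41
  [5.75→11.75]: (8.73+1.69)/2 × 6 = 31.26
  [11.75→17.75]: (1.69+0.33)/2 × 6 = 6.06
  Sum = 161.1675 mcg/mL·hr

AUC = 161 mcg/mL·hr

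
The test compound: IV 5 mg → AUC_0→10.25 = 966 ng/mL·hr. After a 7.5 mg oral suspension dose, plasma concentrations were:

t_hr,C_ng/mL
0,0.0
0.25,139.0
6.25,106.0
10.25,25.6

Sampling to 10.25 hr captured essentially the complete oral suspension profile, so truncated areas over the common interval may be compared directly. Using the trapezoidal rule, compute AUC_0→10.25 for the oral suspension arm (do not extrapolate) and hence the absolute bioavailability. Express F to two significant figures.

F = 0.70

Trapezoidal AUC_0→10.25 (oral suspension):
  [0→0.25]: (0.0+139.0)/2 × 0.25 = 17.375
  [0.25→6.25]: (139.0+106.0)/2 × 6 = 735.0
  [6.25→10.25]: (106.0+25.6)/2 × 4 = 263.2
  Sum = 1015.575 ng/mL·hr
F = (AUC_ev/D_ev)/(AUC_iv/D_iv) = (1015.575/7.5)/(966/5) = 135.41/193.2 = 0.7009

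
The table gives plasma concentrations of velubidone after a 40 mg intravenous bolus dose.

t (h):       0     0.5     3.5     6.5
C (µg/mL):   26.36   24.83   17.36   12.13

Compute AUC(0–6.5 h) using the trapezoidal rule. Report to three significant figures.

Trapezoidal AUC_0→6.5:
  [0→0.5]: (26.36+24.83)/2 × 0.5 = 12.7975
  [0.5→3.5]: (24.83+17.36)/2 × 3 = 63.285
  [3.5→6.5]: (17.36+12.13)/2 × 3 = 44.235
  Sum = 120.3175 µg/mL·h

AUC = 120 µg/mL·h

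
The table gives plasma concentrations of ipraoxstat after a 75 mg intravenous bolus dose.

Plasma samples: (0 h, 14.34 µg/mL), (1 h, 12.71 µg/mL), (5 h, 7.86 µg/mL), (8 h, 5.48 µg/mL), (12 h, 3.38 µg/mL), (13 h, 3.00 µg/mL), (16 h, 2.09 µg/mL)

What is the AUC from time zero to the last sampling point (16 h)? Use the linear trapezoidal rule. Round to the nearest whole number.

Trapezoidal AUC_0→16:
  [0→1]: (14.34+12.71)/2 × 1 = 13.525
  [1→5]: (12.71+7.86)/2 × 4 = 41.14
  [5→8]: (7.86+5.48)/2 × 3 = 20.01
  [8→12]: (5.48+3.38)/2 × 4 = 17.72
  [12→13]: (3.38+3.00)/2 × 1 = 3.19
  [13→16]: (3.00+2.09)/2 × 3 = 7.635
  Sum = 103.22 µg/mL·h

AUC = 103 µg/mL·h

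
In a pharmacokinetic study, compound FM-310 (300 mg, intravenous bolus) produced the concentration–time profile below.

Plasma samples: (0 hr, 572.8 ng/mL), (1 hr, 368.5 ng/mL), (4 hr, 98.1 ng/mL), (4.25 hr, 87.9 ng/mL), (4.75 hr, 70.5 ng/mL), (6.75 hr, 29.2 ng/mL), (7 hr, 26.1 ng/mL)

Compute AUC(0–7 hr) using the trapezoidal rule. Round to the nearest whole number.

AUC = 1340 ng/mL·hr

Trapezoidal AUC_0→7:
  [0→1]: (572.8+368.5)/2 × 1 = 470.65
  [1→4]: (368.5+98.1)/2 × 3 = 699.9
  [4→4.25]: (98.1+87.9)/2 × 0.25 = 23.25
  [4.25→4.75]: (87.9+70.5)/2 × 0.5 = 39.6
  [4.75→6.75]: (70.5+29.2)/2 × 2 = 99.7
  [6.75→7]: (29.2+26.1)/2 × 0.25 = 6.9125
  Sum = 1340.0125 ng/mL·hr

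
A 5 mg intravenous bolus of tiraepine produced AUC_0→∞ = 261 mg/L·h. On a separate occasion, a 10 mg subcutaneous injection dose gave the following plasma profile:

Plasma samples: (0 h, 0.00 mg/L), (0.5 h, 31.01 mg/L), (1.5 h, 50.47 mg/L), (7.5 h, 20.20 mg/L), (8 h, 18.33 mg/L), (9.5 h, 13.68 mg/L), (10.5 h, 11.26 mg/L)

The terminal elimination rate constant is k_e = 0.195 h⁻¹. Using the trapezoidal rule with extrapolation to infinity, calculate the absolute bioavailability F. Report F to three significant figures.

F = 0.698

Trapezoidal AUC_0→10.5 (subcutaneous injection):
  [0→0.5]: (0.00+31.01)/2 × 0.5 = 7.7525
  [0.5→1.5]: (31.01+50.47)/2 × 1 = 40.74
  [1.5→7.5]: (50.47+20.20)/2 × 6 = 212.01
  [7.5→8]: (20.20+18.33)/2 × 0.5 = 9.6325
  [8→9.5]: (18.33+13.68)/2 × 1.5 = 24.0075
  [9.5→10.5]: (13.68+11.26)/2 × 1 = 12.47
  Sum = 306.6125 mg/L·h
Tail: C_last/k_e = 11.26/0.195 = 57.744
AUC_0→∞ (subcutaneous injection) = 306.6125 + 57.744 = 364.3565 mg/L·h
F = (AUC_ev/D_ev)/(AUC_iv/D_iv) = (364.3565/10)/(261/5) = 36.43565/52.2 = 0.6980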